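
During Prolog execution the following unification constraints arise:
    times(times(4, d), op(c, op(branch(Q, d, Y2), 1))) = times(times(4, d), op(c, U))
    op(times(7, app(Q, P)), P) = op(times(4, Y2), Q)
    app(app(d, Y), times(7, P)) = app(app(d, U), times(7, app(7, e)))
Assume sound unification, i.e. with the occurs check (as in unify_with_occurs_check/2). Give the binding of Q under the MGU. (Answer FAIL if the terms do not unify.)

Decompose times/2: times(4, d) = times(4, d),  op(c, op(branch(Q, d, Y2), 1)) = op(c, U).
Delete trivial equation times(4, d) = times(4, d).
Decompose op/2: c = c,  op(branch(Q, d, Y2), 1) = U.
Delete trivial equation c = c.
Bind U := op(branch(Q, d, Y2), 1); substituting into the one remaining equation that mentions U gives: app(app(d, Y), times(7, P)) = app(app(d, op(branch(Q, d, Y2), 1)), times(7, app(7, e))).
Decompose op/2: times(7, app(Q, P)) = times(4, Y2),  P = Q.
Decompose times/2: 7 = 4,  app(Q, P) = Y2.
Clash: constants 7 and 4 differ; no unifier exists.

FAIL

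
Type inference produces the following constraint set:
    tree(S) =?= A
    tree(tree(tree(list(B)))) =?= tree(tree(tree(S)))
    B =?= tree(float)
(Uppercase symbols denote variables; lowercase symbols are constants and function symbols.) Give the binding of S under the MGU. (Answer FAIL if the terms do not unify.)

list(tree(float))

Bind A := tree(S); no other remaining equation mentions A.
Decompose tree/1: tree(tree(list(B))) =?= tree(tree(S)).
Decompose tree/1: tree(list(B)) =?= tree(S).
Decompose tree/1: list(B) =?= S.
Bind S := list(B); no other remaining equation mentions S. Substituting into the earlier binding gives A := tree(list(B)).
Bind B := tree(float). Substituting into the earlier bindings gives A := tree(list(tree(float))), S := list(tree(float)).
MGU = { A := tree(list(tree(float))), S := list(tree(float)), B := tree(float) }, so S := list(tree(float)).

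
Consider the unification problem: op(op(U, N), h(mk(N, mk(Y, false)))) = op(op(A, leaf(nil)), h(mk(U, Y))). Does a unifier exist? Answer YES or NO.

Decompose op/2: op(U, N) = op(A, leaf(nil)),  h(mk(N, mk(Y, false))) = h(mk(U, Y)).
Decompose op/2: U = A,  N = leaf(nil).
Bind U := A; substituting into the one remaining equation that mentions U gives: h(mk(N, mk(Y, false))) = h(mk(A, Y)).
Bind N := leaf(nil); substituting into the remaining equation gives: h(mk(leaf(nil), mk(Y, false))) = h(mk(A, Y)).
Decompose h/1: mk(leaf(nil), mk(Y, false)) = mk(A, Y).
Decompose mk/2: leaf(nil) = A,  mk(Y, false) = Y.
Bind A := leaf(nil); no other remaining equation mentions A. Substituting into the earlier binding gives U := leaf(nil).
Occurs check fails: Y occurs in mk(Y, false); the equation Y = mk(Y, false) has no finite solution.

NO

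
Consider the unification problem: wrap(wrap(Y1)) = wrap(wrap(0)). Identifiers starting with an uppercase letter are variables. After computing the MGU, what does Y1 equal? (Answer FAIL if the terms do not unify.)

Decompose wrap/1: wrap(Y1) = wrap(0).
Decompose wrap/1: Y1 = 0.
Bind Y1 := 0.
MGU = { Y1 ↦ 0 }, so Y1 ↦ 0.

0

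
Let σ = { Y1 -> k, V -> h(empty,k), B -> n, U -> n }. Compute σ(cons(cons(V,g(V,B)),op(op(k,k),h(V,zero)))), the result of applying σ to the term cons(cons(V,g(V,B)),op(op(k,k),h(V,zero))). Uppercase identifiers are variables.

cons(cons(h(empty,k),g(h(empty,k),n)),op(op(k,k),h(h(empty,k),zero)))

Replace each occurrence of V with h(empty,k).
Replace each occurrence of B with n.
Result: cons(cons(h(empty,k),g(h(empty,k),n)),op(op(k,k),h(h(empty,k),zero))).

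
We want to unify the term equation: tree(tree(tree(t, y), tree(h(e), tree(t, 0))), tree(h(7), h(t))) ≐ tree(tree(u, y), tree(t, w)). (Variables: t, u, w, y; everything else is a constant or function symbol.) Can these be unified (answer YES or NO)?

Decompose tree/2: tree(tree(t, y), tree(h(e), tree(t, 0))) ≐ tree(u, y),  tree(h(7), h(t)) ≐ tree(t, w).
Decompose tree/2: tree(t, y) ≐ u,  tree(h(e), tree(t, 0)) ≐ y.
Bind u := tree(t, y); no other remaining equation mentions u.
Bind y := tree(h(e), tree(t, 0)); no other remaining equation mentions y. Substituting into the earlier binding gives u := tree(t, tree(h(e), tree(t, 0))).
Decompose tree/2: h(7) ≐ t,  h(t) ≐ w.
Bind t := h(7); substituting into the remaining equation gives: h(h(7)) ≐ w. Substituting into the earlier bindings gives u := tree(h(7), tree(h(e), tree(h(7), 0))), y := tree(h(e), tree(h(7), 0)).
Bind w := h(h(7)).
No equations remain and no clash or occurs-check failure arose, so a unifier exists.

YES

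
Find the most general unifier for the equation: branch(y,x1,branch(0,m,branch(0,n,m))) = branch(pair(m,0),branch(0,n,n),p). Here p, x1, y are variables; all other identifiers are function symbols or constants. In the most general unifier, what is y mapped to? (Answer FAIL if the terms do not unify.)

Decompose branch/3: y = pair(m,0),  x1 = branch(0,n,n),  branch(0,m,branch(0,n,m)) = p.
Bind y := pair(m,0); no other remaining equation mentions y.
Bind x1 := branch(0,n,n); no other remaining equation mentions x1.
Bind p := branch(0,m,branch(0,n,m)).
MGU = { y := pair(m,0), x1 := branch(0,n,n), p := branch(0,m,branch(0,n,m)) }, so y := pair(m,0).

pair(m,0)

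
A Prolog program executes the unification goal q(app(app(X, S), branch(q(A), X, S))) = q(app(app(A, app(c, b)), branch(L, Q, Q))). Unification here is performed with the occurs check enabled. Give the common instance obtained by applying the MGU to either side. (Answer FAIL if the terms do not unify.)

Decompose q/1: app(app(X, S), branch(q(A), X, S)) = app(app(A, app(c, b)), branch(L, Q, Q)).
Decompose app/2: app(X, S) = app(A, app(c, b)),  branch(q(A), X, S) = branch(L, Q, Q).
Decompose app/2: X = A,  S = app(c, b).
Bind X := A; substituting into the one remaining equation that mentions X gives: branch(q(A), A, S) = branch(L, Q, Q).
Bind S := app(c, b); substituting into the remaining equation gives: branch(q(A), A, app(c, b)) = branch(L, Q, Q).
Decompose branch/3: q(A) = L,  A = Q,  app(c, b) = Q.
Bind L := q(A); no other remaining equation mentions L.
Bind A := Q; no other remaining equation mentions A. Substituting into the earlier bindings gives X := Q, L := q(Q).
Bind Q := app(c, b). Substituting into the earlier bindings gives X := app(c, b), L := q(app(c, b)), A := app(c, b).
Applying the MGU to either side gives q(app(app(app(c, b), app(c, b)), branch(q(app(c, b)), app(c, b), app(c, b)))).

q(app(app(app(c, b), app(c, b)), branch(q(app(c, b)), app(c, b), app(c, b))))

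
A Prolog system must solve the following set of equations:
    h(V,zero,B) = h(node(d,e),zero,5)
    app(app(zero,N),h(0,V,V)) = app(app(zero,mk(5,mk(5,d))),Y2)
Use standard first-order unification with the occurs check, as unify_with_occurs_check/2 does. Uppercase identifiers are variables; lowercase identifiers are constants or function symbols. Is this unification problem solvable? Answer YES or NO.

Decompose h/3: V = node(d,e),  zero = zero,  B = 5.
Bind V := node(d,e); substituting into the one remaining equation that mentions V gives: app(app(zero,N),h(0,node(d,e),node(d,e))) = app(app(zero,mk(5,mk(5,d))),Y2).
Delete trivial equation zero = zero.
Bind B := 5; no other remaining equation mentions B.
Decompose app/2: app(zero,N) = app(zero,mk(5,mk(5,d))),  h(0,node(d,e),node(d,e)) = Y2.
Decompose app/2: zero = zero,  N = mk(5,mk(5,d)).
Delete trivial equation zero = zero.
Bind N := mk(5,mk(5,d)); no other remaining equation mentions N.
Bind Y2 := h(0,node(d,e),node(d,e)).
No equations remain and no clash or occurs-check failure arose, so a unifier exists.

YES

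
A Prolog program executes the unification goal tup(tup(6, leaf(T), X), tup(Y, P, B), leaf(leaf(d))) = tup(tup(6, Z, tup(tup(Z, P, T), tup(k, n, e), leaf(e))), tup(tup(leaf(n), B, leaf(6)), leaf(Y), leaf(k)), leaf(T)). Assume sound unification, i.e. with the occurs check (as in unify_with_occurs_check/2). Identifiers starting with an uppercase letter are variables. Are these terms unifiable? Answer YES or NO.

Decompose tup/3: tup(6, leaf(T), X) = tup(6, Z, tup(tup(Z, P, T), tup(k, n, e), leaf(e))),  tup(Y, P, B) = tup(tup(leaf(n), B, leaf(6)), leaf(Y), leaf(k)),  leaf(leaf(d)) = leaf(T).
Decompose tup/3: 6 = 6,  leaf(T) = Z,  X = tup(tup(Z, P, T), tup(k, n, e), leaf(e)).
Delete trivial equation 6 = 6.
Bind Z := leaf(T); substituting into the one remaining equation that mentions Z gives: X = tup(tup(leaf(T), P, T), tup(k, n, e), leaf(e)).
Bind X := tup(tup(leaf(T), P, T), tup(k, n, e), leaf(e)); no other remaining equation mentions X.
Decompose tup/3: Y = tup(leaf(n), B, leaf(6)),  P = leaf(Y),  B = leaf(k).
Bind Y := tup(leaf(n), B, leaf(6)); substituting into the one remaining equation that mentions Y gives: P = leaf(tup(leaf(n), B, leaf(6))).
Bind P := leaf(tup(leaf(n), B, leaf(6))); no other remaining equation mentions P. Substituting into the earlier binding gives X := tup(tup(leaf(T), leaf(tup(leaf(n), B, leaf(6))), T), tup(k, n, e), leaf(e)).
Bind B := leaf(k); no other remaining equation mentions B. Substituting into the earlier bindings gives X := tup(tup(leaf(T), leaf(tup(leaf(n), leaf(k), leaf(6))), T), tup(k, n, e), leaf(e)), Y := tup(leaf(n), leaf(k), leaf(6)), P := leaf(tup(leaf(n), leaf(k), leaf(6))).
Decompose leaf/1: leaf(d) = T.
Bind T := leaf(d). Substituting into the earlier bindings gives Z := leaf(leaf(d)), X := tup(tup(leaf(leaf(d)), leaf(tup(leaf(n), leaf(k), leaf(6))), leaf(d)), tup(k, n, e), leaf(e)).
No equations remain and no clash or occurs-check failure arose, so a unifier exists.

YES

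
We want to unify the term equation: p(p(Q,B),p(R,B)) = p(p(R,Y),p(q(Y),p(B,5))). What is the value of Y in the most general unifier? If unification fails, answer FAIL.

Decompose p/2: p(Q,B) = p(R,Y),  p(R,B) = p(q(Y),p(B,5)).
Decompose p/2: Q = R,  B = Y.
Bind Q := R; no other remaining equation mentions Q.
Bind B := Y; substituting into the remaining equation gives: p(R,Y) = p(q(Y),p(Y,5)).
Decompose p/2: R = q(Y),  Y = p(Y,5).
Bind R := q(Y); no other remaining equation mentions R. Substituting into the earlier binding gives Q := q(Y).
Occurs check fails: Y occurs in p(Y,5); the equation Y = p(Y,5) has no finite solution.

FAIL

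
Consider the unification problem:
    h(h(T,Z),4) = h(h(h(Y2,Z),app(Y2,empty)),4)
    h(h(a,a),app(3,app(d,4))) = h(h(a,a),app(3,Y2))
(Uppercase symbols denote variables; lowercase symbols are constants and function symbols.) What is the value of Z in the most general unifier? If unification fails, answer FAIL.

app(app(d,4),empty)

Decompose h/2: h(T,Z) = h(h(Y2,Z),app(Y2,empty)),  4 = 4.
Decompose h/2: T = h(Y2,Z),  Z = app(Y2,empty).
Bind T := h(Y2,Z); no other remaining equation mentions T.
Bind Z := app(Y2,empty); no other remaining equation mentions Z. Substituting into the earlier binding gives T := h(Y2,app(Y2,empty)).
Delete trivial equation 4 = 4.
Decompose h/2: h(a,a) = h(a,a),  app(3,app(d,4)) = app(3,Y2).
Delete trivial equation h(a,a) = h(a,a).
Decompose app/2: 3 = 3,  app(d,4) = Y2.
Delete trivial equation 3 = 3.
Bind Y2 := app(d,4). Substituting into the earlier bindings gives T := h(app(d,4),app(app(d,4),empty)), Z := app(app(d,4),empty).
MGU = { T -> h(app(d,4),app(app(d,4),empty)), Z -> app(app(d,4),empty), Y2 -> app(d,4) }, so Z -> app(app(d,4),empty).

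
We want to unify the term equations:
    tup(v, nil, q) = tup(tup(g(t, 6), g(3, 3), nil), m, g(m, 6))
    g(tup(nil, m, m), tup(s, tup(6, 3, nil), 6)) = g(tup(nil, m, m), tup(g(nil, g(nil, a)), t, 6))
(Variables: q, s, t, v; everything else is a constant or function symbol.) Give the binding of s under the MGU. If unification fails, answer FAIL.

Decompose tup/3: v = tup(g(t, 6), g(3, 3), nil),  nil = m,  q = g(m, 6).
Bind v := tup(g(t, 6), g(3, 3), nil); no other remaining equation mentions v.
Clash: constants nil and m differ; no unifier exists.

FAIL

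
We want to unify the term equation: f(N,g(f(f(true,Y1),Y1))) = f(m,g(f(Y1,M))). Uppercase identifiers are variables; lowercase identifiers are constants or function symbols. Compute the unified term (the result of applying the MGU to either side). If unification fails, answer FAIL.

Decompose f/2: N = m,  g(f(f(true,Y1),Y1)) = g(f(Y1,M)).
Bind N := m; no other remaining equation mentions N.
Decompose g/1: f(f(true,Y1),Y1) = f(Y1,M).
Decompose f/2: f(true,Y1) = Y1,  Y1 = M.
Occurs check fails: Y1 occurs in f(true,Y1); the equation Y1 = f(true,Y1) has no finite solution.

FAIL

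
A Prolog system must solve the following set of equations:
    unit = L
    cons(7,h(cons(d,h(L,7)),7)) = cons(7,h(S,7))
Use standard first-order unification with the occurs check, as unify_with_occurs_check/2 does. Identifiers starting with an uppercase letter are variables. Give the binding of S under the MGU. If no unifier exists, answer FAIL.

cons(d,h(unit,7))

Bind L := unit; substituting into the remaining equation gives: cons(7,h(cons(d,h(unit,7)),7)) = cons(7,h(S,7)).
Decompose cons/2: 7 = 7,  h(cons(d,h(unit,7)),7) = h(S,7).
Delete trivial equation 7 = 7.
Decompose h/2: cons(d,h(unit,7)) = S,  7 = 7.
Bind S := cons(d,h(unit,7)); no other remaining equation mentions S.
Delete trivial equation 7 = 7.
MGU = { L ↦ unit, S ↦ cons(d,h(unit,7)) }, so S ↦ cons(d,h(unit,7)).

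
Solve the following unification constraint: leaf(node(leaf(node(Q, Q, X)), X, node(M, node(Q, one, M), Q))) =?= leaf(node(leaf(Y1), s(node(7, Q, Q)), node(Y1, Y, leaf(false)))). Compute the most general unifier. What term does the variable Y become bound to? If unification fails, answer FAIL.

node(leaf(false), one, node(leaf(false), leaf(false), s(node(7, leaf(false), leaf(false)))))

Decompose leaf/1: node(leaf(node(Q, Q, X)), X, node(M, node(Q, one, M), Q)) =?= node(leaf(Y1), s(node(7, Q, Q)), node(Y1, Y, leaf(false))).
Decompose node/3: leaf(node(Q, Q, X)) =?= leaf(Y1),  X =?= s(node(7, Q, Q)),  node(M, node(Q, one, M), Q) =?= node(Y1, Y, leaf(false)).
Decompose leaf/1: node(Q, Q, X) =?= Y1.
Bind Y1 := node(Q, Q, X); substituting into the one remaining equation that mentions Y1 gives: node(M, node(Q, one, M), Q) =?= node(node(Q, Q, X), Y, leaf(false)).
Bind X := s(node(7, Q, Q)); substituting into the remaining equation gives: node(M, node(Q, one, M), Q) =?= node(node(Q, Q, s(node(7, Q, Q))), Y, leaf(false)). Substituting into the earlier binding gives Y1 := node(Q, Q, s(node(7, Q, Q))).
Decompose node/3: M =?= node(Q, Q, s(node(7, Q, Q))),  node(Q, one, M) =?= Y,  Q =?= leaf(false).
Bind M := node(Q, Q, s(node(7, Q, Q))); substituting into the one remaining equation that mentions M gives: node(Q, one, node(Q, Q, s(node(7, Q, Q)))) =?= Y.
Bind Y := node(Q, one, node(Q, Q, s(node(7, Q, Q)))); no other remaining equation mentions Y.
Bind Q := leaf(false). Substituting into the earlier bindings gives Y1 := node(leaf(false), leaf(false), s(node(7, leaf(false), leaf(false)))), X := s(node(7, leaf(false), leaf(false))), M := node(leaf(false), leaf(false), s(node(7, leaf(false), leaf(false)))), Y := node(leaf(false), one, node(leaf(false), leaf(false), s(node(7, leaf(false), leaf(false))))).
MGU = { Y1 ↦ node(leaf(false), leaf(false), s(node(7, leaf(false), leaf(false)))), X ↦ s(node(7, leaf(false), leaf(false))), M ↦ node(leaf(false), leaf(false), s(node(7, leaf(false), leaf(false)))), Y ↦ node(leaf(false), one, node(leaf(false), leaf(false), s(node(7, leaf(false), leaf(false))))), Q ↦ leaf(false) }, so Y ↦ node(leaf(false), one, node(leaf(false), leaf(false), s(node(7, leaf(false), leaf(false))))).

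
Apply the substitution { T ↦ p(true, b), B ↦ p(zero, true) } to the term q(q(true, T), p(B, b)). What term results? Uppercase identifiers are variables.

Replace each occurrence of T with p(true, b).
Replace each occurrence of B with p(zero, true).
Result: q(q(true, p(true, b)), p(p(zero, true), b)).

q(q(true, p(true, b)), p(p(zero, true), b))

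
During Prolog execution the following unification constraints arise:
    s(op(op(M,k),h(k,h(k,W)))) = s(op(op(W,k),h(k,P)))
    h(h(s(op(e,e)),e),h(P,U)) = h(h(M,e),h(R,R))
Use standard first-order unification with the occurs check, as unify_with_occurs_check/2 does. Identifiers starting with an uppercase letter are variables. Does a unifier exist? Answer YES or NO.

Decompose s/1: op(op(M,k),h(k,h(k,W))) = op(op(W,k),h(k,P)).
Decompose op/2: op(M,k) = op(W,k),  h(k,h(k,W)) = h(k,P).
Decompose op/2: M = W,  k = k.
Bind M := W; substituting into the one remaining equation that mentions M gives: h(h(s(op(e,e)),e),h(P,U)) = h(h(W,e),h(R,R)).
Delete trivial equation k = k.
Decompose h/2: k = k,  h(k,W) = P.
Delete trivial equation k = k.
Bind P := h(k,W); substituting into the remaining equation gives: h(h(s(op(e,e)),e),h(h(k,W),U)) = h(h(W,e),h(R,R)).
Decompose h/2: h(s(op(e,e)),e) = h(W,e),  h(h(k,W),U) = h(R,R).
Decompose h/2: s(op(e,e)) = W,  e = e.
Bind W := s(op(e,e)); substituting into the one remaining equation that mentions W gives: h(h(k,s(op(e,e))),U) = h(R,R). Substituting into the earlier bindings gives M := s(op(e,e)), P := h(k,s(op(e,e))).
Delete trivial equation e = e.
Decompose h/2: h(k,s(op(e,e))) = R,  U = R.
Bind R := h(k,s(op(e,e))); substituting into the remaining equation gives: U = h(k,s(op(e,e))).
Bind U := h(k,s(op(e,e))).
No equations remain and no clash or occurs-check failure arose, so a unifier exists.

YES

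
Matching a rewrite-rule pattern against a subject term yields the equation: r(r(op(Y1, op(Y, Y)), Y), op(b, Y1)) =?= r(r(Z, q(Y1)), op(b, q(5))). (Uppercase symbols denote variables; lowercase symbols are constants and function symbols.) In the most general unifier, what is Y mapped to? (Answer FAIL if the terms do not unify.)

q(q(5))

Decompose r/2: r(op(Y1, op(Y, Y)), Y) =?= r(Z, q(Y1)),  op(b, Y1) =?= op(b, q(5)).
Decompose r/2: op(Y1, op(Y, Y)) =?= Z,  Y =?= q(Y1).
Bind Z := op(Y1, op(Y, Y)); no other remaining equation mentions Z.
Bind Y := q(Y1); no other remaining equation mentions Y. Substituting into the earlier binding gives Z := op(Y1, op(q(Y1), q(Y1))).
Decompose op/2: b =?= b,  Y1 =?= q(5).
Delete trivial equation b =?= b.
Bind Y1 := q(5). Substituting into the earlier bindings gives Z := op(q(5), op(q(q(5)), q(q(5)))), Y := q(q(5)).
MGU = { Z ↦ op(q(5), op(q(q(5)), q(q(5)))), Y ↦ q(q(5)), Y1 ↦ q(5) }, so Y ↦ q(q(5)).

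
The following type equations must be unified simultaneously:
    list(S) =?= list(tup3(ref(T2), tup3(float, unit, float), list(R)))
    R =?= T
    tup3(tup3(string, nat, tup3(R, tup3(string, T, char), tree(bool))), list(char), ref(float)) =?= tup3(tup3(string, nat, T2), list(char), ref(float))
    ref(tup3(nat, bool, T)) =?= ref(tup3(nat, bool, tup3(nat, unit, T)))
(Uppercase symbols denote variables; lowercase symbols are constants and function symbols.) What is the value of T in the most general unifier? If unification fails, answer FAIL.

FAIL

Decompose list/1: S =?= tup3(ref(T2), tup3(float, unit, float), list(R)).
Bind S := tup3(ref(T2), tup3(float, unit, float), list(R)); no other remaining equation mentions S.
Bind R := T; substituting into the one remaining equation that mentions R gives: tup3(tup3(string, nat, tup3(T, tup3(string, T, char), tree(bool))), list(char), ref(float)) =?= tup3(tup3(string, nat, T2), list(char), ref(float)). Substituting into the earlier binding gives S := tup3(ref(T2), tup3(float, unit, float), list(T)).
Decompose tup3/3: tup3(string, nat, tup3(T, tup3(string, T, char), tree(bool))) =?= tup3(string, nat, T2),  list(char) =?= list(char),  ref(float) =?= ref(float).
Decompose tup3/3: string =?= string,  nat =?= nat,  tup3(T, tup3(string, T, char), tree(bool)) =?= T2.
Delete trivial equation string =?= string.
Delete trivial equation nat =?= nat.
Bind T2 := tup3(T, tup3(string, T, char), tree(bool)); no other remaining equation mentions T2. Substituting into the earlier binding gives S := tup3(ref(tup3(T, tup3(string, T, char), tree(bool))), tup3(float, unit, float), list(T)).
Delete trivial equation list(char) =?= list(char).
Delete trivial equation ref(float) =?= ref(float).
Decompose ref/1: tup3(nat, bool, T) =?= tup3(nat, bool, tup3(nat, unit, T)).
Decompose tup3/3: nat =?= nat,  bool =?= bool,  T =?= tup3(nat, unit, T).
Delete trivial equation nat =?= nat.
Delete trivial equation bool =?= bool.
Occurs check fails: T occurs in tup3(nat, unit, T); the equation T =?= tup3(nat, unit, T) has no finite solution.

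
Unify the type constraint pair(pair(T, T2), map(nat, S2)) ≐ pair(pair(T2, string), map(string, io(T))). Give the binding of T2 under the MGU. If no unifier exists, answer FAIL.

Decompose pair/2: pair(T, T2) ≐ pair(T2, string),  map(nat, S2) ≐ map(string, io(T)).
Decompose pair/2: T ≐ T2,  T2 ≐ string.
Bind T := T2; substituting into the one remaining equation that mentions T gives: map(nat, S2) ≐ map(string, io(T2)).
Bind T2 := string; substituting into the remaining equation gives: map(nat, S2) ≐ map(string, io(string)). Substituting into the earlier binding gives T := string.
Decompose map/2: nat ≐ string,  S2 ≐ io(string).
Clash: constants nat and string differ; no unifier exists.

FAIL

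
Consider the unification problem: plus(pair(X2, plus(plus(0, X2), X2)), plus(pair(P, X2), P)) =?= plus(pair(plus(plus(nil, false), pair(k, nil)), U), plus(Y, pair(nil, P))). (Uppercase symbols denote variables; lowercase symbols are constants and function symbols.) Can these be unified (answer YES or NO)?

Decompose plus/2: pair(X2, plus(plus(0, X2), X2)) =?= pair(plus(plus(nil, false), pair(k, nil)), U),  plus(pair(P, X2), P) =?= plus(Y, pair(nil, P)).
Decompose pair/2: X2 =?= plus(plus(nil, false), pair(k, nil)),  plus(plus(0, X2), X2) =?= U.
Bind X2 := plus(plus(nil, false), pair(k, nil)); substituting into the remaining equations gives: plus(plus(0, plus(plus(nil, false), pair(k, nil))), plus(plus(nil, false), pair(k, nil))) =?= U,  plus(pair(P, plus(plus(nil, false), pair(k, nil))), P) =?= plus(Y, pair(nil, P)).
Bind U := plus(plus(0, plus(plus(nil, false), pair(k, nil))), plus(plus(nil, false), pair(k, nil))); no other remaining equation mentions U.
Decompose plus/2: pair(P, plus(plus(nil, false), pair(k, nil))) =?= Y,  P =?= pair(nil, P).
Bind Y := pair(P, plus(plus(nil, false), pair(k, nil))); no other remaining equation mentions Y.
Occurs check fails: P occurs in pair(nil, P); the equation P =?= pair(nil, P) has no finite solution.

NO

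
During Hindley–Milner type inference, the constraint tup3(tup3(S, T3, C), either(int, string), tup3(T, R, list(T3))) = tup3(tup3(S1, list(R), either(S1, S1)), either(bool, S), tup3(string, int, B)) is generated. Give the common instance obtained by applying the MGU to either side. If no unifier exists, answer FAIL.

Decompose tup3/3: tup3(S, T3, C) = tup3(S1, list(R), either(S1, S1)),  either(int, string) = either(bool, S),  tup3(T, R, list(T3)) = tup3(string, int, B).
Decompose tup3/3: S = S1,  T3 = list(R),  C = either(S1, S1).
Bind S := S1; substituting into the one remaining equation that mentions S gives: either(int, string) = either(bool, S1).
Bind T3 := list(R); substituting into the one remaining equation that mentions T3 gives: tup3(T, R, list(list(R))) = tup3(string, int, B).
Bind C := either(S1, S1); no other remaining equation mentions C.
Decompose either/2: int = bool,  string = S1.
Clash: constants int and bool differ; no unifier exists.

FAIL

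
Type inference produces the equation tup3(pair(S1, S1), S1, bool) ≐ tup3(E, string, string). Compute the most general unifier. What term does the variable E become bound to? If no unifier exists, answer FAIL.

Decompose tup3/3: pair(S1, S1) ≐ E,  S1 ≐ string,  bool ≐ string.
Bind E := pair(S1, S1); no other remaining equation mentions E.
Bind S1 := string; no other remaining equation mentions S1. Substituting into the earlier binding gives E := pair(string, string).
Clash: constants bool and string differ; no unifier exists.

FAIL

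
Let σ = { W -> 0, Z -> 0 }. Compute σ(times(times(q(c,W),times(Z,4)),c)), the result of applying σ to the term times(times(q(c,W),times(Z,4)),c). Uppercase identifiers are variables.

times(times(q(c,0),times(0,4)),c)

Replace each occurrence of W with 0.
Replace each occurrence of Z with 0.
Result: times(times(q(c,0),times(0,4)),c).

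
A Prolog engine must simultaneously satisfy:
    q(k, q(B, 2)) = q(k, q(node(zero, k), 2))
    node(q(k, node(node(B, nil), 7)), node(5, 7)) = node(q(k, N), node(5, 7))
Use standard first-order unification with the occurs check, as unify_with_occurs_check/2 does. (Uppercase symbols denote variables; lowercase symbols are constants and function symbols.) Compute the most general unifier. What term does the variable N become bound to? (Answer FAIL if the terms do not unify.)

node(node(node(zero, k), nil), 7)

Decompose q/2: k = k,  q(B, 2) = q(node(zero, k), 2).
Delete trivial equation k = k.
Decompose q/2: B = node(zero, k),  2 = 2.
Bind B := node(zero, k); substituting into the one remaining equation that mentions B gives: node(q(k, node(node(node(zero, k), nil), 7)), node(5, 7)) = node(q(k, N), node(5, 7)).
Delete trivial equation 2 = 2.
Decompose node/2: q(k, node(node(node(zero, k), nil), 7)) = q(k, N),  node(5, 7) = node(5, 7).
Decompose q/2: k = k,  node(node(node(zero, k), nil), 7) = N.
Delete trivial equation k = k.
Bind N := node(node(node(zero, k), nil), 7); no other remaining equation mentions N.
Delete trivial equation node(5, 7) = node(5, 7).
MGU = { B -> node(zero, k), N -> node(node(node(zero, k), nil), 7) }, so N -> node(node(node(zero, k), nil), 7).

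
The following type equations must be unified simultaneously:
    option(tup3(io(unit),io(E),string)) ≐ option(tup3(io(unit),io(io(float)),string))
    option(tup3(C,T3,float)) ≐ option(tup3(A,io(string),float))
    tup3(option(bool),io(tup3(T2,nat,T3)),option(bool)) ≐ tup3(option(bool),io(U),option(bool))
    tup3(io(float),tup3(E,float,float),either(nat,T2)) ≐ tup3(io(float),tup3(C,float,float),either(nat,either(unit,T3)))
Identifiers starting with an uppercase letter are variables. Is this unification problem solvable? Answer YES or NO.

Decompose option/1: tup3(io(unit),io(E),string) ≐ tup3(io(unit),io(io(float)),string).
Decompose tup3/3: io(unit) ≐ io(unit),  io(E) ≐ io(io(float)),  string ≐ string.
Delete trivial equation io(unit) ≐ io(unit).
Decompose io/1: E ≐ io(float).
Bind E := io(float); substituting into the one remaining equation that mentions E gives: tup3(io(float),tup3(io(float),float,float),either(nat,T2)) ≐ tup3(io(float),tup3(C,float,float),either(nat,either(unit,T3))).
Delete trivial equation string ≐ string.
Decompose option/1: tup3(C,T3,float) ≐ tup3(A,io(string),float).
Decompose tup3/3: C ≐ A,  T3 ≐ io(string),  float ≐ float.
Bind C := A; substituting into the one remaining equation that mentions C gives: tup3(io(float),tup3(io(float),float,float),either(nat,T2)) ≐ tup3(io(float),tup3(A,float,float),either(nat,either(unit,T3))).
Bind T3 := io(string); substituting into the 2 remaining equations that mention T3 gives: tup3(option(bool),io(tup3(T2,nat,io(string))),option(bool)) ≐ tup3(option(bool),io(U),option(bool)),  tup3(io(float),tup3(io(float),float,float),either(nat,T2)) ≐ tup3(io(float),tup3(A,float,float),either(nat,either(unit,io(string)))).
Delete trivial equation float ≐ float.
Decompose tup3/3: option(bool) ≐ option(bool),  io(tup3(T2,nat,io(string))) ≐ io(U),  option(bool) ≐ option(bool).
Delete trivial equation option(bool) ≐ option(bool).
Decompose io/1: tup3(T2,nat,io(string)) ≐ U.
Bind U := tup3(T2,nat,io(string)); no other remaining equation mentions U.
Delete trivial equation option(bool) ≐ option(bool).
Decompose tup3/3: io(float) ≐ io(float),  tup3(io(float),float,float) ≐ tup3(A,float,float),  either(nat,T2) ≐ either(nat,either(unit,io(string))).
Delete trivial equation io(float) ≐ io(float).
Decompose tup3/3: io(float) ≐ A,  float ≐ float,  float ≐ float.
Bind A := io(float); no other remaining equation mentions A. Substituting into the earlier binding gives C := io(float).
Delete trivial equation float ≐ float.
Delete trivial equation float ≐ float.
Decompose either/2: nat ≐ nat,  T2 ≐ either(unit,io(string)).
Delete trivial equation nat ≐ nat.
Bind T2 := either(unit,io(string)). Substituting into the earlier binding gives U := tup3(either(unit,io(string)),nat,io(string)).
No equations remain and no clash or occurs-check failure arose, so a unifier exists.

YES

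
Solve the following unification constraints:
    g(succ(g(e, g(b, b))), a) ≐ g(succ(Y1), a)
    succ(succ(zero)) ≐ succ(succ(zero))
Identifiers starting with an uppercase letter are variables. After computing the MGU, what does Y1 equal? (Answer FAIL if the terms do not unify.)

g(e, g(b, b))

Decompose g/2: succ(g(e, g(b, b))) ≐ succ(Y1),  a ≐ a.
Decompose succ/1: g(e, g(b, b)) ≐ Y1.
Bind Y1 := g(e, g(b, b)); no other remaining equation mentions Y1.
Delete trivial equation a ≐ a.
Delete trivial equation succ(succ(zero)) ≐ succ(succ(zero)).
MGU = { Y1 -> g(e, g(b, b)) }, so Y1 -> g(e, g(b, b)).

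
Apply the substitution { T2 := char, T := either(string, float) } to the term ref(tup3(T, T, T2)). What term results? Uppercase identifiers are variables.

ref(tup3(either(string, float), either(string, float), char))

Replace each occurrence of T2 with char.
Replace each occurrence of T with either(string, float).
Result: ref(tup3(either(string, float), either(string, float), char)).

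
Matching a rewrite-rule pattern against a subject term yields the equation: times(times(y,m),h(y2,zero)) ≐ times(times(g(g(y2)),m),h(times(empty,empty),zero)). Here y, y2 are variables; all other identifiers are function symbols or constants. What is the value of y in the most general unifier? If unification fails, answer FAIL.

g(g(times(empty,empty)))

Decompose times/2: times(y,m) ≐ times(g(g(y2)),m),  h(y2,zero) ≐ h(times(empty,empty),zero).
Decompose times/2: y ≐ g(g(y2)),  m ≐ m.
Bind y := g(g(y2)); no other remaining equation mentions y.
Delete trivial equation m ≐ m.
Decompose h/2: y2 ≐ times(empty,empty),  zero ≐ zero.
Bind y2 := times(empty,empty); no other remaining equation mentions y2. Substituting into the earlier binding gives y := g(g(times(empty,empty))).
Delete trivial equation zero ≐ zero.
MGU = { y -> g(g(times(empty,empty))), y2 -> times(empty,empty) }, so y -> g(g(times(empty,empty))).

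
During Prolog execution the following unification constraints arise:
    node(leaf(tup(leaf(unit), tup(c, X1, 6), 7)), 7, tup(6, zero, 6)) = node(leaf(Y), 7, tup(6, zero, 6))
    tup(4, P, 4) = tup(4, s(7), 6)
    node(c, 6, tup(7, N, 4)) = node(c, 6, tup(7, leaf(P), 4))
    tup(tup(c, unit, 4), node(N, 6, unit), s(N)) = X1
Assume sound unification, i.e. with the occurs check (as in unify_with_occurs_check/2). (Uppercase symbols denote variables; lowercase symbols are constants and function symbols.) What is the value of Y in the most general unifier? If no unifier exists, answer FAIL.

Decompose node/3: leaf(tup(leaf(unit), tup(c, X1, 6), 7)) = leaf(Y),  7 = 7,  tup(6, zero, 6) = tup(6, zero, 6).
Decompose leaf/1: tup(leaf(unit), tup(c, X1, 6), 7) = Y.
Bind Y := tup(leaf(unit), tup(c, X1, 6), 7); no other remaining equation mentions Y.
Delete trivial equation 7 = 7.
Delete trivial equation tup(6, zero, 6) = tup(6, zero, 6).
Decompose tup/3: 4 = 4,  P = s(7),  4 = 6.
Delete trivial equation 4 = 4.
Bind P := s(7); substituting into the one remaining equation that mentions P gives: node(c, 6, tup(7, N, 4)) = node(c, 6, tup(7, leaf(s(7)), 4)).
Clash: constants 4 and 6 differ; no unifier exists.

FAIL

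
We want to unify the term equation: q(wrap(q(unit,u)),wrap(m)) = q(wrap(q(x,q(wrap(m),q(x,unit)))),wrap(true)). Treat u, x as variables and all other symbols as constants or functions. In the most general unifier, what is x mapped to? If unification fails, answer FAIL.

FAIL

Decompose q/2: wrap(q(unit,u)) = wrap(q(x,q(wrap(m),q(x,unit)))),  wrap(m) = wrap(true).
Decompose wrap/1: q(unit,u) = q(x,q(wrap(m),q(x,unit))).
Decompose q/2: unit = x,  u = q(wrap(m),q(x,unit)).
Bind x := unit; substituting into the one remaining equation that mentions x gives: u = q(wrap(m),q(unit,unit)).
Bind u := q(wrap(m),q(unit,unit)); no other remaining equation mentions u.
Decompose wrap/1: m = true.
Clash: constants m and true differ; no unifier exists.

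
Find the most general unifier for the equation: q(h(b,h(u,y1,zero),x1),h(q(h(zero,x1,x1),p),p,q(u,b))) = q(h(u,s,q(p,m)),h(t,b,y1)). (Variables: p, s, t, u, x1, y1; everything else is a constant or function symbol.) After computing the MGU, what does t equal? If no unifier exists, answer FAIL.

q(h(zero,q(b,m),q(b,m)),b)

Decompose q/2: h(b,h(u,y1,zero),x1) = h(u,s,q(p,m)),  h(q(h(zero,x1,x1),p),p,q(u,b)) = h(t,b,y1).
Decompose h/3: b = u,  h(u,y1,zero) = s,  x1 = q(p,m).
Bind u := b; substituting into the 2 remaining equations that mention u gives: h(b,y1,zero) = s,  h(q(h(zero,x1,x1),p),p,q(b,b)) = h(t,b,y1).
Bind s := h(b,y1,zero); no other remaining equation mentions s.
Bind x1 := q(p,m); substituting into the remaining equation gives: h(q(h(zero,q(p,m),q(p,m)),p),p,q(b,b)) = h(t,b,y1).
Decompose h/3: q(h(zero,q(p,m),q(p,m)),p) = t,  p = b,  q(b,b) = y1.
Bind t := q(h(zero,q(p,m),q(p,m)),p); no other remaining equation mentions t.
Bind p := b; no other remaining equation mentions p. Substituting into the earlier bindings gives x1 := q(b,m), t := q(h(zero,q(b,m),q(b,m)),b).
Bind y1 := q(b,b). Substituting into the earlier binding gives s := h(b,q(b,b),zero).
MGU = { u ↦ b, s ↦ h(b,q(b,b),zero), x1 ↦ q(b,m), t ↦ q(h(zero,q(b,m),q(b,m)),b), p ↦ b, y1 ↦ q(b,b) }, so t ↦ q(h(zero,q(b,m),q(b,m)),b).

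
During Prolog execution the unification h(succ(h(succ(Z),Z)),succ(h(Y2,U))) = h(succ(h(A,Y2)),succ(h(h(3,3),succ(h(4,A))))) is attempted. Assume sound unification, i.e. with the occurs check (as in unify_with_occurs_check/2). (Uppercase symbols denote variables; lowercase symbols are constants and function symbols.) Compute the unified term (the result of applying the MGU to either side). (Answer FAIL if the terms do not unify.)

h(succ(h(succ(h(3,3)),h(3,3))),succ(h(h(3,3),succ(h(4,succ(h(3,3)))))))

Decompose h/2: succ(h(succ(Z),Z)) = succ(h(A,Y2)),  succ(h(Y2,U)) = succ(h(h(3,3),succ(h(4,A)))).
Decompose succ/1: h(succ(Z),Z) = h(A,Y2).
Decompose h/2: succ(Z) = A,  Z = Y2.
Bind A := succ(Z); substituting into the one remaining equation that mentions A gives: succ(h(Y2,U)) = succ(h(h(3,3),succ(h(4,succ(Z))))).
Bind Z := Y2; substituting into the remaining equation gives: succ(h(Y2,U)) = succ(h(h(3,3),succ(h(4,succ(Y2))))). Substituting into the earlier binding gives A := succ(Y2).
Decompose succ/1: h(Y2,U) = h(h(3,3),succ(h(4,succ(Y2)))).
Decompose h/2: Y2 = h(3,3),  U = succ(h(4,succ(Y2))).
Bind Y2 := h(3,3); substituting into the remaining equation gives: U = succ(h(4,succ(h(3,3)))). Substituting into the earlier bindings gives A := succ(h(3,3)), Z := h(3,3).
Bind U := succ(h(4,succ(h(3,3)))).
Applying the MGU to either side gives h(succ(h(succ(h(3,3)),h(3,3))),succ(h(h(3,3),succ(h(4,succ(h(3,3))))))).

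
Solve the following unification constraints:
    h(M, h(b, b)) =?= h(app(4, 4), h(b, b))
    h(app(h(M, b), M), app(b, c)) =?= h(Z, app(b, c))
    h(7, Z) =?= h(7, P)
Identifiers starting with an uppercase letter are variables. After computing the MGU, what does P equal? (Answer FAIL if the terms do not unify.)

Decompose h/2: M =?= app(4, 4),  h(b, b) =?= h(b, b).
Bind M := app(4, 4); substituting into the one remaining equation that mentions M gives: h(app(h(app(4, 4), b), app(4, 4)), app(b, c)) =?= h(Z, app(b, c)).
Delete trivial equation h(b, b) =?= h(b, b).
Decompose h/2: app(h(app(4, 4), b), app(4, 4)) =?= Z,  app(b, c) =?= app(b, c).
Bind Z := app(h(app(4, 4), b), app(4, 4)); substituting into the one remaining equation that mentions Z gives: h(7, app(h(app(4, 4), b), app(4, 4))) =?= h(7, P).
Delete trivial equation app(b, c) =?= app(b, c).
Decompose h/2: 7 =?= 7,  app(h(app(4, 4), b), app(4, 4)) =?= P.
Delete trivial equation 7 =?= 7.
Bind P := app(h(app(4, 4), b), app(4, 4)).
MGU = { M -> app(4, 4), Z -> app(h(app(4, 4), b), app(4, 4)), P -> app(h(app(4, 4), b), app(4, 4)) }, so P -> app(h(app(4, 4), b), app(4, 4)).

app(h(app(4, 4), b), app(4, 4))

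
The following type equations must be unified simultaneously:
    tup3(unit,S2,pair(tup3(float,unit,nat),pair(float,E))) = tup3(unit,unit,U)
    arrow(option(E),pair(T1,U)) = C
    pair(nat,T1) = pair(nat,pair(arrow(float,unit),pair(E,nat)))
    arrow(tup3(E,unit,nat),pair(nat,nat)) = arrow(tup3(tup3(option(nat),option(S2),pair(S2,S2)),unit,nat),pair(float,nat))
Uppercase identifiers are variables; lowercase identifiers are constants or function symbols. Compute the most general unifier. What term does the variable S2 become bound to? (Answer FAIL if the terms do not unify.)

Decompose tup3/3: unit = unit,  S2 = unit,  pair(tup3(float,unit,nat),pair(float,E)) = U.
Delete trivial equation unit = unit.
Bind S2 := unit; substituting into the one remaining equation that mentions S2 gives: arrow(tup3(E,unit,nat),pair(nat,nat)) = arrow(tup3(tup3(option(nat),option(unit),pair(unit,unit)),unit,nat),pair(float,nat)).
Bind U := pair(tup3(float,unit,nat),pair(float,E)); substituting into the one remaining equation that mentions U gives: arrow(option(E),pair(T1,pair(tup3(float,unit,nat),pair(float,E)))) = C.
Bind C := arrow(option(E),pair(T1,pair(tup3(float,unit,nat),pair(float,E)))); no other remaining equation mentions C.
Decompose pair/2: nat = nat,  T1 = pair(arrow(float,unit),pair(E,nat)).
Delete trivial equation nat = nat.
Bind T1 := pair(arrow(float,unit),pair(E,nat)); no other remaining equation mentions T1. Substituting into the earlier binding gives C := arrow(option(E),pair(pair(arrow(float,unit),pair(E,nat)),pair(tup3(float,unit,nat),pair(float,E)))).
Decompose arrow/2: tup3(E,unit,nat) = tup3(tup3(option(nat),option(unit),pair(unit,unit)),unit,nat),  pair(nat,nat) = pair(float,nat).
Decompose tup3/3: E = tup3(option(nat),option(unit),pair(unit,unit)),  unit = unit,  nat = nat.
Bind E := tup3(option(nat),option(unit),pair(unit,unit)); no other remaining equation mentions E. Substituting into the earlier bindings gives U := pair(tup3(float,unit,nat),pair(float,tup3(option(nat),option(unit),pair(unit,unit)))), C := arrow(option(tup3(option(nat),option(unit),pair(unit,unit))),pair(pair(arrow(float,unit),pair(tup3(option(nat),option(unit),pair(unit,unit)),nat)),pair(tup3(float,unit,nat),pair(float,tup3(option(nat),option(unit),pair(unit,unit)))))), T1 := pair(arrow(float,unit),pair(tup3(option(nat),option(unit),pair(unit,unit)),nat)).
Delete trivial equation unit = unit.
Delete trivial equation nat = nat.
Decompose pair/2: nat = float,  nat = nat.
Clash: constants nat and float differ; no unifier exists.

FAIL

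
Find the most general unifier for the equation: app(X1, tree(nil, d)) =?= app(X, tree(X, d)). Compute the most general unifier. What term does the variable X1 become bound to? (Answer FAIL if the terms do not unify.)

nil

Decompose app/2: X1 =?= X,  tree(nil, d) =?= tree(X, d).
Bind X1 := X; no other remaining equation mentions X1.
Decompose tree/2: nil =?= X,  d =?= d.
Bind X := nil; no other remaining equation mentions X. Substituting into the earlier binding gives X1 := nil.
Delete trivial equation d =?= d.
MGU = { X1 := nil, X := nil }, so X1 := nil.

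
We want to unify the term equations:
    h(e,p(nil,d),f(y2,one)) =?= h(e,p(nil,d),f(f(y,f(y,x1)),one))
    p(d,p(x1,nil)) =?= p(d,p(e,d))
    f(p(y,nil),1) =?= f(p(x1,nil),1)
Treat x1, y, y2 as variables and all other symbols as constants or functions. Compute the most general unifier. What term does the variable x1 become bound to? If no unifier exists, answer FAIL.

Decompose h/3: e =?= e,  p(nil,d) =?= p(nil,d),  f(y2,one) =?= f(f(y,f(y,x1)),one).
Delete trivial equation e =?= e.
Delete trivial equation p(nil,d) =?= p(nil,d).
Decompose f/2: y2 =?= f(y,f(y,x1)),  one =?= one.
Bind y2 := f(y,f(y,x1)); no other remaining equation mentions y2.
Delete trivial equation one =?= one.
Decompose p/2: d =?= d,  p(x1,nil) =?= p(e,d).
Delete trivial equation d =?= d.
Decompose p/2: x1 =?= e,  nil =?= d.
Bind x1 := e; substituting into the one remaining equation that mentions x1 gives: f(p(y,nil),1) =?= f(p(e,nil),1). Substituting into the earlier binding gives y2 := f(y,f(y,e)).
Clash: constants nil and d differ; no unifier exists.

FAIL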